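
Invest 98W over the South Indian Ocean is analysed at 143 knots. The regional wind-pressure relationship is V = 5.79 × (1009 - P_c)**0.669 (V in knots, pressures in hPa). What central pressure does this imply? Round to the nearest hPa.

888 hPa

ΔP = (V / 5.79)^(1/0.669) = (143/5.79)^1.495.
143/5.79 = 24.698; 24.698^1.495 ≈ 120.70 hPa.
P_c = 1009 − 120.70 = 888.30 ≈ 888 hPa.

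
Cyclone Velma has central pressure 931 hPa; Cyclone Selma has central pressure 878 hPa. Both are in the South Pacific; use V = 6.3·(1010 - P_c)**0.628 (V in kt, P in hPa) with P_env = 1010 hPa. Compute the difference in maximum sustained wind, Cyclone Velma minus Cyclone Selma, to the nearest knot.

Cyclone Velma: ΔP = 79; V ≈ 6.3 × 79^0.628 ≈ 97.96 kt.
Cyclone Selma: ΔP = 132; V ≈ 6.3 × 132^0.628 ≈ 135.23 kt.
Difference ≈ 97.96 − 135.23 = -37.27 → -37 kt.

-37 kt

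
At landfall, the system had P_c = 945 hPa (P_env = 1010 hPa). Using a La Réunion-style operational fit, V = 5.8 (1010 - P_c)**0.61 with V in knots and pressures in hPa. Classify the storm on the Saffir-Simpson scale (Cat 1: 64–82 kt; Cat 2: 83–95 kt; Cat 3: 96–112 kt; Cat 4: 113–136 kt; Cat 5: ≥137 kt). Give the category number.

ΔP = 1010 − 945 = 65 hPa.
V ≈ 5.8 × 65^0.61 = 5.8 × 12.76 ≈ 74 kt.
74 kt falls in the Category 1 band.

1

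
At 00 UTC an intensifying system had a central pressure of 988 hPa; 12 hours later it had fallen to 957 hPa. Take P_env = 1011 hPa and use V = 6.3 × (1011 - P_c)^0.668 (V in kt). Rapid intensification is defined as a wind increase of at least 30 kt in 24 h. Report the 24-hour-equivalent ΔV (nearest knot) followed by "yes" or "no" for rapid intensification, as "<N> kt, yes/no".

V₁: ΔP = 23, V ≈ 6.3 × 23^0.668 ≈ 51.17 kt.
V₂: ΔP = 54, V ≈ 6.3 × 54^0.668 ≈ 90.49 kt.
ΔV over 12 h = 39.32 kt → 24 h equivalent = 39.32 × 24/12 ≈ 78.64 kt.
79 kt ≥ 30 kt ⇒ rapid intensification.

79 kt, yes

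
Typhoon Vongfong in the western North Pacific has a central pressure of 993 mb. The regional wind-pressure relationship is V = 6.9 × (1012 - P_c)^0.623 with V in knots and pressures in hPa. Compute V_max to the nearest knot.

ΔP = 1012 − 993 = 19 mb.
19^0.623 ≈ 6.261.
V ≈ 6.9 × 6.261 ≈ 43.2 kt.

43 kt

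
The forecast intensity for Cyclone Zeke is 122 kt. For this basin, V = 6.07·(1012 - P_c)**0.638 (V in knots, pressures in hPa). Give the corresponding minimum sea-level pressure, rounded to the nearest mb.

902 mb

ΔP = (V / 6.07)^(1/0.638) = (122/6.07)^1.567.
122/6.07 = 20.099; 20.099^1.567 ≈ 110.30 mb.
P_c = 1012 − 110.30 = 901.70 ≈ 902 mb.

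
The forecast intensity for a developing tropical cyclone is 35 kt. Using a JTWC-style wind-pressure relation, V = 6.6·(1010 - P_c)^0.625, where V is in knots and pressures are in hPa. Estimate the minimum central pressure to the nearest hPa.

ΔP = (V / 6.6)^(1/0.625) = (35/6.6)^1.600.
35/6.6 = 5.303; 5.303^1.600 ≈ 14.43 hPa.
P_c = 1010 − 14.43 = 995.57 ≈ 996 hPa.

996 hPa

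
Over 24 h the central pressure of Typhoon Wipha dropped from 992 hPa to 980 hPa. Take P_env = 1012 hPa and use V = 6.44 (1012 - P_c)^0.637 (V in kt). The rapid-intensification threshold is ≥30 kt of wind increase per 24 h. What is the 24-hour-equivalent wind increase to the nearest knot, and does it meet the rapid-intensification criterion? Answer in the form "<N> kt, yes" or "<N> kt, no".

V₁: ΔP = 20, V ≈ 6.44 × 20^0.637 ≈ 43.42 kt.
V₂: ΔP = 32, V ≈ 6.44 × 32^0.637 ≈ 58.57 kt.
ΔV over 24 h = 15.15 kt → 24 h equivalent = 15.15 × 24/24 ≈ 15.15 kt.
15 kt < 30 kt ⇒ not rapid intensification.

15 kt, no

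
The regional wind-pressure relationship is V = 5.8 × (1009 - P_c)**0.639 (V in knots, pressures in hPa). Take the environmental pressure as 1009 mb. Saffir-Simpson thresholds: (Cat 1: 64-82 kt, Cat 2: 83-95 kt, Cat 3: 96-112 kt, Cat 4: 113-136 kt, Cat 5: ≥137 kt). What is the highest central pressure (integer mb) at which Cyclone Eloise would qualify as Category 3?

Category 3 begins at V = 96 kt.
Required ΔP = (96/5.8)^(1/0.639) = 16.552^1.565 ≈ 80.80 mb.
P_c ≤ 1009 − 80.80 = 928.20, so the highest integer P_c is 928 mb.

928 mb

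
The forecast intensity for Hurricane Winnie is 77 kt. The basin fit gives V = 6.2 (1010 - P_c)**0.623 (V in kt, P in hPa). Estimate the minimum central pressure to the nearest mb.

953 mb

ΔP = (V / 6.2)^(1/0.623) = (77/6.2)^1.605.
77/6.2 = 12.419; 12.419^1.605 ≈ 57.04 mb.
P_c = 1010 − 57.04 = 952.96 ≈ 953 mb.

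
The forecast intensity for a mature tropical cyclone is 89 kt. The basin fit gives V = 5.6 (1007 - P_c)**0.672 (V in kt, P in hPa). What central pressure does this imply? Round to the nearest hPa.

ΔP = (V / 5.6)^(1/0.672) = (89/5.6)^1.488.
89/5.6 = 15.893; 15.893^1.488 ≈ 61.31 hPa.
P_c = 1007 − 61.31 = 945.69 ≈ 946 hPa.

946 hPa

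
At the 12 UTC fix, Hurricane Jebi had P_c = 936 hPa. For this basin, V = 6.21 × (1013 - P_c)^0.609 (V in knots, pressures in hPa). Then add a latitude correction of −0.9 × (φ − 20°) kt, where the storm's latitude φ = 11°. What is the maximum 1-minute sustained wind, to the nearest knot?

ΔP = 1013 − 936 = 77 hPa.
77^0.609 ≈ 14.089.
V ≈ 6.21 × 14.089 ≈ 87.5 kt.
Latitude correction: −0.9 × (11 − 20) = 8.1 kt.
Corrected V ≈ 95.6 kt → 96 kt.

96 kt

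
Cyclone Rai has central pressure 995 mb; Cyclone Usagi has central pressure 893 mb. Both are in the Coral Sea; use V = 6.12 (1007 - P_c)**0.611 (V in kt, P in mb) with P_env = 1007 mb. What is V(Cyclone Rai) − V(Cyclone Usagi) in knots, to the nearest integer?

Cyclone Rai: ΔP = 12; V ≈ 6.12 × 12^0.611 ≈ 27.93 kt.
Cyclone Usagi: ΔP = 114; V ≈ 6.12 × 114^0.611 ≈ 110.54 kt.
Difference ≈ 27.93 − 110.54 = -82.61 → -83 kt.

-83 kt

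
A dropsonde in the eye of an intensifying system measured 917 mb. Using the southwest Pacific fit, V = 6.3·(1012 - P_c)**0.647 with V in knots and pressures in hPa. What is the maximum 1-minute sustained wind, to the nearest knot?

ΔP = 1012 − 917 = 95 mb.
95^0.647 ≈ 19.037.
V ≈ 6.3 × 19.037 ≈ 119.9 kt.

120 kt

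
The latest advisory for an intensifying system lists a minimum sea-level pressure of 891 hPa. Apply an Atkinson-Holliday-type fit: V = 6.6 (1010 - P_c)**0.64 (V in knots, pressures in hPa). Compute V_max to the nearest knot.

ΔP = 1010 − 891 = 119 hPa.
119^0.64 ≈ 21.299.
V ≈ 6.6 × 21.299 ≈ 140.6 kt.

141 kt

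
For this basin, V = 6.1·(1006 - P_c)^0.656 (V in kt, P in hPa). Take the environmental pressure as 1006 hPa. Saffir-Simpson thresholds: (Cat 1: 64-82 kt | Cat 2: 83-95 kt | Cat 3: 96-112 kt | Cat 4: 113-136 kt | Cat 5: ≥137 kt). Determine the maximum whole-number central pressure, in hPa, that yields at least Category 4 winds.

Category 4 begins at V = 113 kt.
Required ΔP = (113/6.1)^(1/0.656) = 18.525^1.524 ≈ 85.61 hPa.
P_c ≤ 1006 − 85.61 = 920.39, so the highest integer P_c is 920 hPa.

920 hPa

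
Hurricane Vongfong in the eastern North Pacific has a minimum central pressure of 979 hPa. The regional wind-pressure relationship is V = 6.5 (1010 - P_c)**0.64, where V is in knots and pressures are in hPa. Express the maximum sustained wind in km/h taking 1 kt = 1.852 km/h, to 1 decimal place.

108.4 km/h

ΔP = 1010 − 979 = 31 hPa.
V ≈ 6.5 × 31^0.64 = 6.5 × 9.005 ≈ 58.531 kt.
58.531 × 1.852 ≈ 108.40 km/h → 108.4 km/h.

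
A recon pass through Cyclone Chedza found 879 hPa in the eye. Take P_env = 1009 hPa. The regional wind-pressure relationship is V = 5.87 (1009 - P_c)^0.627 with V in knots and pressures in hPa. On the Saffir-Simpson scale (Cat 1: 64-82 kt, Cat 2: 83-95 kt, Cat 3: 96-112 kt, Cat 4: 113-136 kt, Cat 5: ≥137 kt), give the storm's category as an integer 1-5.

4

ΔP = 1009 − 879 = 130 hPa.
V ≈ 5.87 × 130^0.627 = 5.87 × 21.16 ≈ 124 kt.
124 kt falls in the Category 4 band.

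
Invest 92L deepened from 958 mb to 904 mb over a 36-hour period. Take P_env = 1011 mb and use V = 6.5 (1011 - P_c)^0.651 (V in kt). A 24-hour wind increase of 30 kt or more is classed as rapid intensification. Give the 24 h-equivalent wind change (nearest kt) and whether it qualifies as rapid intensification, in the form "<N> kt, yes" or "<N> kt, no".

V₁: ΔP = 53, V ≈ 6.5 × 53^0.651 ≈ 86.18 kt.
V₂: ΔP = 107, V ≈ 6.5 × 107^0.651 ≈ 136.16 kt.
ΔV over 36 h = 49.98 kt → 24 h equivalent = 49.98 × 24/36 ≈ 33.32 kt.
33 kt ≥ 30 kt ⇒ rapid intensification.

33 kt, yes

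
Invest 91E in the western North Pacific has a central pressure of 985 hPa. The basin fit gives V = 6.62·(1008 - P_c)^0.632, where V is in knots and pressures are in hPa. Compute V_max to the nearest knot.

ΔP = 1008 − 985 = 23 hPa.
23^0.632 ≈ 7.255.
V ≈ 6.62 × 7.255 ≈ 48.0 kt.

48 kt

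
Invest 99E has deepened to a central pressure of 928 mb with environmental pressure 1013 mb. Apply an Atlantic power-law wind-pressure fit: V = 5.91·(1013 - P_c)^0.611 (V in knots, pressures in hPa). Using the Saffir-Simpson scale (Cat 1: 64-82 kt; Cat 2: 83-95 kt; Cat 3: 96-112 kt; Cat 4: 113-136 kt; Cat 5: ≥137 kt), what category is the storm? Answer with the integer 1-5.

ΔP = 1013 − 928 = 85 mb.
V ≈ 5.91 × 85^0.611 = 5.91 × 15.10 ≈ 89 kt.
89 kt falls in the Category 2 band.

2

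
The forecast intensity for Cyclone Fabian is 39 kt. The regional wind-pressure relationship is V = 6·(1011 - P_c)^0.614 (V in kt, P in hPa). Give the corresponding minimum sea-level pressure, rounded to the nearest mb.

990 mb

ΔP = (V / 6)^(1/0.614) = (39/6)^1.629.
39/6 = 6.500; 6.500^1.629 ≈ 21.08 mb.
P_c = 1011 − 21.08 = 989.92 ≈ 990 mb.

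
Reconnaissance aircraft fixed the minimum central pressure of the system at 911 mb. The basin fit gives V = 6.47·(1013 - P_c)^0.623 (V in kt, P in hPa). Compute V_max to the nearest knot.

ΔP = 1013 − 911 = 102 mb.
102^0.623 ≈ 17.838.
V ≈ 6.47 × 17.838 ≈ 115.4 kt.

115 kt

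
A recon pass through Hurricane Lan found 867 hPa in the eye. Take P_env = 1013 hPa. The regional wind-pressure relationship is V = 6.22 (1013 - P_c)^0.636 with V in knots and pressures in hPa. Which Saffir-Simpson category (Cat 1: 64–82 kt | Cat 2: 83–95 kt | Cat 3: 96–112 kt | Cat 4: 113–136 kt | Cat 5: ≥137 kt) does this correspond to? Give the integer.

ΔP = 1013 − 867 = 146 hPa.
V ≈ 6.22 × 146^0.636 = 6.22 × 23.80 ≈ 148 kt.
148 kt falls in the Category 5 band.

5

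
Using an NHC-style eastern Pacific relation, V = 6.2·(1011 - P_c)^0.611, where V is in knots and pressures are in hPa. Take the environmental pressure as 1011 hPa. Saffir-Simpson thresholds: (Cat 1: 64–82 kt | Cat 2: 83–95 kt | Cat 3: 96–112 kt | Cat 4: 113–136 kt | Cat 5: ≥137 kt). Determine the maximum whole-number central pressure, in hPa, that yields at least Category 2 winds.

Category 2 begins at V = 83 kt.
Required ΔP = (83/6.2)^(1/0.611) = 13.387^1.637 ≈ 69.82 hPa.
P_c ≤ 1011 − 69.82 = 941.18, so the highest integer P_c is 941 hPa.

941 hPa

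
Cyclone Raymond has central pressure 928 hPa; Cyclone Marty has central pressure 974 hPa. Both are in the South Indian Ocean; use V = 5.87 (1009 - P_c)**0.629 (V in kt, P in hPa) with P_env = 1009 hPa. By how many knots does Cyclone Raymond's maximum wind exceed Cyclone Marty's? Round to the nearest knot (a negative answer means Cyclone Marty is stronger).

Cyclone Raymond: ΔP = 81; V ≈ 5.87 × 81^0.629 ≈ 93.13 kt.
Cyclone Marty: ΔP = 35; V ≈ 5.87 × 35^0.629 ≈ 54.94 kt.
Difference ≈ 93.13 − 54.94 = 38.19 → 38 kt.

38 kt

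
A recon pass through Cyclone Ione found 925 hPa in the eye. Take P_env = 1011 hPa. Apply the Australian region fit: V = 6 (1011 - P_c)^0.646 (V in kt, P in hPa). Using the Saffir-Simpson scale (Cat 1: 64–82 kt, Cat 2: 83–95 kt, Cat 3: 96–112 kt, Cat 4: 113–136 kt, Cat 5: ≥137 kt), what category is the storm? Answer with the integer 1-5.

3

ΔP = 1011 − 925 = 86 hPa.
V ≈ 6 × 86^0.646 = 6 × 17.77 ≈ 107 kt.
107 kt falls in the Category 3 band.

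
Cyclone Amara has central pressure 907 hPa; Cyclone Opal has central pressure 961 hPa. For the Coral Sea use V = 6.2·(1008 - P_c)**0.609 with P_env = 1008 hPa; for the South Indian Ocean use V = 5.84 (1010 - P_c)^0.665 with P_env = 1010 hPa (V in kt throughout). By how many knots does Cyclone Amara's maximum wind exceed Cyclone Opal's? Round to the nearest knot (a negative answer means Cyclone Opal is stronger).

Cyclone Amara: ΔP = 101; V ≈ 6.2 × 101^0.609 ≈ 103.04 kt.
Cyclone Opal: ΔP = 49; V ≈ 5.84 × 49^0.665 ≈ 77.70 kt.
Difference ≈ 103.04 − 77.70 = 25.34 → 25 kt.

25 kt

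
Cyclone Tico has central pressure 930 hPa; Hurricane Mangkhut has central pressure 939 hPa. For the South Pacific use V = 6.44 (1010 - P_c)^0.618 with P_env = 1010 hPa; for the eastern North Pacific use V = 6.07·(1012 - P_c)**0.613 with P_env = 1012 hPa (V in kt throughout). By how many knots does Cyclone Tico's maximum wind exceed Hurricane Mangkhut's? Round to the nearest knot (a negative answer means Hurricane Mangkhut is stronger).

Cyclone Tico: ΔP = 80; V ≈ 6.44 × 80^0.618 ≈ 96.60 kt.
Hurricane Mangkhut: ΔP = 73; V ≈ 6.07 × 73^0.613 ≈ 84.22 kt.
Difference ≈ 96.60 − 84.22 = 12.38 → 12 kt.

12 kt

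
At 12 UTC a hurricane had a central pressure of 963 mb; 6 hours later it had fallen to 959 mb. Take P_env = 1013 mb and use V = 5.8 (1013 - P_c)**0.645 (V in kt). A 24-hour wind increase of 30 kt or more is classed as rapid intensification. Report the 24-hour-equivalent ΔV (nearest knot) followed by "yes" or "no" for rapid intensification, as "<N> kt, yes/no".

V₁: ΔP = 50, V ≈ 5.8 × 50^0.645 ≈ 72.32 kt.
V₂: ΔP = 54, V ≈ 5.8 × 54^0.645 ≈ 76.00 kt.
ΔV over 6 h = 3.68 kt → 24 h equivalent = 3.68 × 24/6 ≈ 14.72 kt.
15 kt < 30 kt ⇒ not rapid intensification.

15 kt, no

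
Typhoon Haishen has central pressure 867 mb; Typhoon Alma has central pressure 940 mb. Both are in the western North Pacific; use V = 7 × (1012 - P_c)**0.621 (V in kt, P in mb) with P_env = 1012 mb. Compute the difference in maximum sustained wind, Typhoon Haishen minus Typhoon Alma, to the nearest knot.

Typhoon Haishen: ΔP = 145; V ≈ 7 × 145^0.621 ≈ 153.92 kt.
Typhoon Alma: ΔP = 72; V ≈ 7 × 72^0.621 ≈ 99.66 kt.
Difference ≈ 153.92 − 99.66 = 54.26 → 54 kt.

54 kt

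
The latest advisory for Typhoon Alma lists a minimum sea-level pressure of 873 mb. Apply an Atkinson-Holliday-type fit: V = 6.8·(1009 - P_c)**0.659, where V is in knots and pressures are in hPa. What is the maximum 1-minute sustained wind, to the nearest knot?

173 kt

ΔP = 1009 − 873 = 136 mb.
136^0.659 ≈ 25.468.
V ≈ 6.8 × 25.468 ≈ 173.2 kt.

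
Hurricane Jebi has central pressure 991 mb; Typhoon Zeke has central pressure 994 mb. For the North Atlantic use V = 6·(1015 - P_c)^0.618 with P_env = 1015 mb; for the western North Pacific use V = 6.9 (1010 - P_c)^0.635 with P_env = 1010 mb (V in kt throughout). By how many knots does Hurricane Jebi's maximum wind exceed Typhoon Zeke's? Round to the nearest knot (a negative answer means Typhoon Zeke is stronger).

3 kt

Hurricane Jebi: ΔP = 24; V ≈ 6 × 24^0.618 ≈ 42.77 kt.
Typhoon Zeke: ΔP = 16; V ≈ 6.9 × 16^0.635 ≈ 40.13 kt.
Difference ≈ 42.77 − 40.13 = 2.64 → 3 kt.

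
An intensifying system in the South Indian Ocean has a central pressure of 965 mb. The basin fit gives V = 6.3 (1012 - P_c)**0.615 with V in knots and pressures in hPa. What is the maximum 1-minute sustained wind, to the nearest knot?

67 kt

ΔP = 1012 − 965 = 47 mb.
47^0.615 ≈ 10.674.
V ≈ 6.3 × 10.674 ≈ 67.2 kt.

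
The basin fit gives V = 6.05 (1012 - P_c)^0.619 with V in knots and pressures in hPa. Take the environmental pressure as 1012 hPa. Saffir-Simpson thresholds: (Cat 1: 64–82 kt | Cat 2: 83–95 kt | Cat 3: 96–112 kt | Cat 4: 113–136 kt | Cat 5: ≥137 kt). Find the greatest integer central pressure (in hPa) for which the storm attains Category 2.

943 hPa

Category 2 begins at V = 83 kt.
Required ΔP = (83/6.05)^(1/0.619) = 13.719^1.616 ≈ 68.76 hPa.
P_c ≤ 1012 − 68.76 = 943.24, so the highest integer P_c is 943 hPa.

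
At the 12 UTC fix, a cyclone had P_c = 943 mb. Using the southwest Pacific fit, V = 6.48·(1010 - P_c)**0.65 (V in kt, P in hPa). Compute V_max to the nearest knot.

100 kt

ΔP = 1010 − 943 = 67 mb.
67^0.65 ≈ 15.380.
V ≈ 6.48 × 15.380 ≈ 99.7 kt.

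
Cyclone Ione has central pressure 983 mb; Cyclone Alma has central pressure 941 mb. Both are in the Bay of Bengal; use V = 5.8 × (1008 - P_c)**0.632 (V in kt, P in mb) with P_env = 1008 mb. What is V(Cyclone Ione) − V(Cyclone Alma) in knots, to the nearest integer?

Cyclone Ione: ΔP = 25; V ≈ 5.8 × 25^0.632 ≈ 44.35 kt.
Cyclone Alma: ΔP = 67; V ≈ 5.8 × 67^0.632 ≈ 82.70 kt.
Difference ≈ 44.35 − 82.70 = -38.35 → -38 kt.

-38 kt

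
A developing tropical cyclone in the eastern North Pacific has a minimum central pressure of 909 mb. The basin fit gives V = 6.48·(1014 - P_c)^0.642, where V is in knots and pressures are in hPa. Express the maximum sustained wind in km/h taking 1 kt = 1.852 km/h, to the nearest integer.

ΔP = 1014 − 909 = 105 mb.
V ≈ 6.48 × 105^0.642 = 6.48 × 19.843 ≈ 128.582 kt.
128.582 × 1.852 ≈ 238.13 km/h → 238 km/h.

238 km/h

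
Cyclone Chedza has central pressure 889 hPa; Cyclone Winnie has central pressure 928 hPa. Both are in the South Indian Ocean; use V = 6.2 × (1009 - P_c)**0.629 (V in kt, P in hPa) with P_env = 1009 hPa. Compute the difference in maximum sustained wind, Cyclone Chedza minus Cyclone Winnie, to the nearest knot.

Cyclone Chedza: ΔP = 120; V ≈ 6.2 × 120^0.629 ≈ 125.95 kt.
Cyclone Winnie: ΔP = 81; V ≈ 6.2 × 81^0.629 ≈ 98.36 kt.
Difference ≈ 125.95 − 98.36 = 27.59 → 28 kt.

28 kt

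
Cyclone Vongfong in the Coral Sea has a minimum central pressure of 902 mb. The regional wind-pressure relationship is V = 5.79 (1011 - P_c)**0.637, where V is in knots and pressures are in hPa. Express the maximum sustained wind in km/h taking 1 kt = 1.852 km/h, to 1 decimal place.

ΔP = 1011 − 902 = 109 mb.
V ≈ 5.79 × 109^0.637 = 5.79 × 19.854 ≈ 114.953 kt.
114.953 × 1.852 ≈ 212.89 km/h → 212.9 km/h.

212.9 km/h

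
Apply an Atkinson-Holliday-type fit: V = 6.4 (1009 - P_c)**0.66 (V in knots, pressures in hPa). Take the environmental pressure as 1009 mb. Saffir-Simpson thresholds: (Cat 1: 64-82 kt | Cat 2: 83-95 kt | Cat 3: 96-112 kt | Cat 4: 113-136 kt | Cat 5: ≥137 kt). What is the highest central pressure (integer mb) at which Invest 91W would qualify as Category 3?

948 mb

Category 3 begins at V = 96 kt.
Required ΔP = (96/6.4)^(1/0.66) = 15.000^1.515 ≈ 60.53 mb.
P_c ≤ 1009 − 60.53 = 948.47, so the highest integer P_c is 948 mb.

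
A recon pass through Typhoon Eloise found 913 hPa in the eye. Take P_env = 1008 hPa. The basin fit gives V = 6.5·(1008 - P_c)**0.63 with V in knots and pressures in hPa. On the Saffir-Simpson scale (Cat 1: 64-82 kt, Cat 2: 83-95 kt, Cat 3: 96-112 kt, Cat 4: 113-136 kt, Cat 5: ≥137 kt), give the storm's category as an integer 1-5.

4

ΔP = 1008 − 913 = 95 hPa.
V ≈ 6.5 × 95^0.63 = 6.5 × 17.62 ≈ 115 kt.
115 kt falls in the Category 4 band.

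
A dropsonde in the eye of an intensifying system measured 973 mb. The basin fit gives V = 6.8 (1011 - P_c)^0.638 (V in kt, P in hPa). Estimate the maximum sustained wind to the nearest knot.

ΔP = 1011 − 973 = 38 mb.
38^0.638 ≈ 10.184.
V ≈ 6.8 × 10.184 ≈ 69.2 kt.

69 kt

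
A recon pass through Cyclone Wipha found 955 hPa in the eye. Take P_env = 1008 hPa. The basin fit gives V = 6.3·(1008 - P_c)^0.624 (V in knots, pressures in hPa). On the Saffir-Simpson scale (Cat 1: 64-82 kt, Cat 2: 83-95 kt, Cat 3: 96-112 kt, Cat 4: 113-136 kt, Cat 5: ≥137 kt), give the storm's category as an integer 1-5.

ΔP = 1008 − 955 = 53 hPa.
V ≈ 6.3 × 53^0.624 = 6.3 × 11.91 ≈ 75 kt.
75 kt falls in the Category 1 band.

1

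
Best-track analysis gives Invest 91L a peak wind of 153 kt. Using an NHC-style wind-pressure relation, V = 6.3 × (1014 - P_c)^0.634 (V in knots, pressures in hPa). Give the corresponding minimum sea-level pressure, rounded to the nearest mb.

861 mb

ΔP = (V / 6.3)^(1/0.634) = (153/6.3)^1.577.
153/6.3 = 24.286; 24.286^1.577 ≈ 153.14 mb.
P_c = 1014 − 153.14 = 860.86 ≈ 861 mb.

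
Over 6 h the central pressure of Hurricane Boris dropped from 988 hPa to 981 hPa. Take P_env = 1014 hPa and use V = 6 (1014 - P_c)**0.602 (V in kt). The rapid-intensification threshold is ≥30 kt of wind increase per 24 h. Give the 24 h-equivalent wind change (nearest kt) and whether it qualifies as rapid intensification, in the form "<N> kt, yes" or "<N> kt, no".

V₁: ΔP = 26, V ≈ 6 × 26^0.602 ≈ 42.65 kt.
V₂: ΔP = 33, V ≈ 6 × 33^0.602 ≈ 49.24 kt.
ΔV over 6 h = 6.59 kt → 24 h equivalent = 6.59 × 24/6 ≈ 26.36 kt.
26 kt < 30 kt ⇒ not rapid intensification.

26 kt, no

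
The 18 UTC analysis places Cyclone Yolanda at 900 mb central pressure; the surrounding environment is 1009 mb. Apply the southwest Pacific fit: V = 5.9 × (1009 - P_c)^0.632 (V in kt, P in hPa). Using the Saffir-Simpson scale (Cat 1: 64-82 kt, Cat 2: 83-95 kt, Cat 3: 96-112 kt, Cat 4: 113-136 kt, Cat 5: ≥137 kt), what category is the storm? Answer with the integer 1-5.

4

ΔP = 1009 − 900 = 109 mb.
V ≈ 5.9 × 109^0.632 = 5.9 × 19.39 ≈ 114 kt.
114 kt falls in the Category 4 band.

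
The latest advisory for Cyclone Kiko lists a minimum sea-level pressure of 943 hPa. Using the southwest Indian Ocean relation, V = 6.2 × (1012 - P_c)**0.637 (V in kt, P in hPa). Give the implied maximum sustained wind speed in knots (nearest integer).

92 kt

ΔP = 1012 − 943 = 69 hPa.
69^0.637 ≈ 14.837.
V ≈ 6.2 × 14.837 ≈ 92.0 kt.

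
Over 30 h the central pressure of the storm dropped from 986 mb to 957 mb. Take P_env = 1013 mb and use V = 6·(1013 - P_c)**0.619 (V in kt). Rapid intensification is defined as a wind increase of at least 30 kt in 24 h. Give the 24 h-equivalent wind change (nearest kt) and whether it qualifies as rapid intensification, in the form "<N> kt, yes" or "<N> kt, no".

21 kt, no

V₁: ΔP = 27, V ≈ 6 × 27^0.619 ≈ 46.15 kt.
V₂: ΔP = 56, V ≈ 6 × 56^0.619 ≈ 72.49 kt.
ΔV over 30 h = 26.34 kt → 24 h equivalent = 26.34 × 24/30 ≈ 21.07 kt.
21 kt < 30 kt ⇒ not rapid intensification.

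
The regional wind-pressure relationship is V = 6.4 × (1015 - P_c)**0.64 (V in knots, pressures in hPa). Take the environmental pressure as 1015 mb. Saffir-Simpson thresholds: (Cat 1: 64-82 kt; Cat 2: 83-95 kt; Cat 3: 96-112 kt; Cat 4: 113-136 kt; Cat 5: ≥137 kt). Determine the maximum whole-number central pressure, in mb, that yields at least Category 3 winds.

946 mb

Category 3 begins at V = 96 kt.
Required ΔP = (96/6.4)^(1/0.64) = 15.000^1.562 ≈ 68.81 mb.
P_c ≤ 1015 − 68.81 = 946.19, so the highest integer P_c is 946 mb.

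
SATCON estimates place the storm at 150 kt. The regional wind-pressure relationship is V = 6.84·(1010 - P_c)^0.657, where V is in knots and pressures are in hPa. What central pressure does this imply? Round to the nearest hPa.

ΔP = (V / 6.84)^(1/0.657) = (150/6.84)^1.522.
150/6.84 = 21.930; 21.930^1.522 ≈ 109.94 hPa.
P_c = 1010 − 109.94 = 900.06 ≈ 900 hPa.

900 hPa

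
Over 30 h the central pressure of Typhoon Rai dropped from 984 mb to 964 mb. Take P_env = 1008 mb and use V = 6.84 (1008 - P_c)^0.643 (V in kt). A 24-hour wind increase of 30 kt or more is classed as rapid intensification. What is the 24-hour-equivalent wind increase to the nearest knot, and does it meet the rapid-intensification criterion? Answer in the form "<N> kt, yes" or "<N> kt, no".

20 kt, no

V₁: ΔP = 24, V ≈ 6.84 × 24^0.643 ≈ 52.79 kt.
V₂: ΔP = 44, V ≈ 6.84 × 44^0.643 ≈ 77.95 kt.
ΔV over 30 h = 25.16 kt → 24 h equivalent = 25.16 × 24/30 ≈ 20.13 kt.
20 kt < 30 kt ⇒ not rapid intensification.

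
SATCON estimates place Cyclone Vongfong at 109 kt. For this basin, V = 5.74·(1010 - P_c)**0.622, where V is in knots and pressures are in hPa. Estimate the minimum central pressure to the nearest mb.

896 mb

ΔP = (V / 5.74)^(1/0.622) = (109/5.74)^1.608.
109/5.74 = 18.990; 18.990^1.608 ≈ 113.63 mb.
P_c = 1010 − 113.63 = 896.37 ≈ 896 mb.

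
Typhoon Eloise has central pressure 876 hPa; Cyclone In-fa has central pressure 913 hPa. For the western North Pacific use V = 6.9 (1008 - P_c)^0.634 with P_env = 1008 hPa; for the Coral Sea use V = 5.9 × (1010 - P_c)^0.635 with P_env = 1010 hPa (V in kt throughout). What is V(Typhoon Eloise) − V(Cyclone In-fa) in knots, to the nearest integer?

Typhoon Eloise: ΔP = 132; V ≈ 6.9 × 132^0.634 ≈ 152.51 kt.
Cyclone In-fa: ΔP = 97; V ≈ 5.9 × 97^0.635 ≈ 107.76 kt.
Difference ≈ 152.51 − 107.76 = 44.75 → 45 kt.

45 kt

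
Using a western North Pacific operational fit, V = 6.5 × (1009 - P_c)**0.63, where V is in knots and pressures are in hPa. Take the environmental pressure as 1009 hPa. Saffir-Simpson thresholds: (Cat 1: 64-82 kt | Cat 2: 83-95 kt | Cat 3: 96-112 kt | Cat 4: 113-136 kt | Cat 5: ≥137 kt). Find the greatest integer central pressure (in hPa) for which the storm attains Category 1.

971 hPa

Category 1 begins at V = 64 kt.
Required ΔP = (64/6.5)^(1/0.63) = 9.846^1.587 ≈ 37.72 hPa.
P_c ≤ 1009 − 37.72 = 971.28, so the highest integer P_c is 971 hPa.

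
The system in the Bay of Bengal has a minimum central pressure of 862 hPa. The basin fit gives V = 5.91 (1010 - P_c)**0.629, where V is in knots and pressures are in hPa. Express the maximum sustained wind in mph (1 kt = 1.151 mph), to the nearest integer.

158 mph

ΔP = 1010 − 862 = 148 hPa.
V ≈ 5.91 × 148^0.629 = 5.91 × 23.179 ≈ 136.988 kt.
136.988 × 1.151 ≈ 157.67 mph → 158 mph.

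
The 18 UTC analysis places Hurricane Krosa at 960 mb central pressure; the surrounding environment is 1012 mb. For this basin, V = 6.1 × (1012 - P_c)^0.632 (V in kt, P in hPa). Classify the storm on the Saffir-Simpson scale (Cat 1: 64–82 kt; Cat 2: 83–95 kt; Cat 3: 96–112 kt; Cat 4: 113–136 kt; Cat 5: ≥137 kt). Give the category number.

ΔP = 1012 − 960 = 52 mb.
V ≈ 6.1 × 52^0.632 = 6.1 × 12.15 ≈ 74 kt.
74 kt falls in the Category 1 band.

1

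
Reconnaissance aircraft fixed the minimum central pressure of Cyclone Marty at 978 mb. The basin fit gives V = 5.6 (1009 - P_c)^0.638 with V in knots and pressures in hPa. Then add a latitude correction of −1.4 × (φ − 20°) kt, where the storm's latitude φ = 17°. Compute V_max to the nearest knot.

ΔP = 1009 − 978 = 31 mb.
31^0.638 ≈ 8.943.
V ≈ 5.6 × 8.943 ≈ 50.1 kt.
Latitude correction: −1.4 × (17 − 20) = 4.2 kt.
Corrected V ≈ 54.3 kt → 54 kt.

54 kt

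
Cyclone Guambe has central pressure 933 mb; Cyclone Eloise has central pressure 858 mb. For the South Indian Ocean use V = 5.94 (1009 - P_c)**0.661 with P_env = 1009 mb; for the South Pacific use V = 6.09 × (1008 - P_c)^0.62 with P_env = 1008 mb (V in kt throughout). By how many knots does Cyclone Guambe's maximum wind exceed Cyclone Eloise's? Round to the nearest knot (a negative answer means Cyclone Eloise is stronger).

Cyclone Guambe: ΔP = 76; V ≈ 5.94 × 76^0.661 ≈ 103.99 kt.
Cyclone Eloise: ΔP = 150; V ≈ 6.09 × 150^0.62 ≈ 136.08 kt.
Difference ≈ 103.99 − 136.08 = -32.09 → -32 kt.

-32 kt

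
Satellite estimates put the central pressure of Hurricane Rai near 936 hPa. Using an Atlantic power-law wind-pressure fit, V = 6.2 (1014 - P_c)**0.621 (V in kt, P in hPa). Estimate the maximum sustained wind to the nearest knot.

ΔP = 1014 − 936 = 78 hPa.
78^0.621 ≈ 14.962.
V ≈ 6.2 × 14.962 ≈ 92.8 kt.

93 kt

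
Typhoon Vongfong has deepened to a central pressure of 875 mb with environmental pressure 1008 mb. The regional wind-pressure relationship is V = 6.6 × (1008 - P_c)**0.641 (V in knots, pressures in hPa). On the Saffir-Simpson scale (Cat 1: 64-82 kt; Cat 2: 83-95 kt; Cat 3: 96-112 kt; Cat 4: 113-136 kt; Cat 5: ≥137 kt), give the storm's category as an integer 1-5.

5

ΔP = 1008 − 875 = 133 mb.
V ≈ 6.6 × 133^0.641 = 6.6 × 22.98 ≈ 152 kt.
152 kt falls in the Category 5 band.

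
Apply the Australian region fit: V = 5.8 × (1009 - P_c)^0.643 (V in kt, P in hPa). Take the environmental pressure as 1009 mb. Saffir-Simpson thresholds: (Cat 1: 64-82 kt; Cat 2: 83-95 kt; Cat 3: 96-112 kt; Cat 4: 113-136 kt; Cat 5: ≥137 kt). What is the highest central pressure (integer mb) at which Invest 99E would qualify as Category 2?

Category 2 begins at V = 83 kt.
Required ΔP = (83/5.8)^(1/0.643) = 14.310^1.555 ≈ 62.70 mb.
P_c ≤ 1009 − 62.70 = 946.30, so the highest integer P_c is 946 mb.

946 mb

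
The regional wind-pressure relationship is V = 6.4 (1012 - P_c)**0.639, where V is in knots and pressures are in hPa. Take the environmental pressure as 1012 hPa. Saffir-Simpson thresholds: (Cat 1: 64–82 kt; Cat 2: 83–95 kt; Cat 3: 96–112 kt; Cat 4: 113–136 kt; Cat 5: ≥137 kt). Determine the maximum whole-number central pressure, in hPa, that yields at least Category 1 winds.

975 hPa

Category 1 begins at V = 64 kt.
Required ΔP = (64/6.4)^(1/0.639) = 10.000^1.565 ≈ 36.72 hPa.
P_c ≤ 1012 − 36.72 = 975.28, so the highest integer P_c is 975 hPa.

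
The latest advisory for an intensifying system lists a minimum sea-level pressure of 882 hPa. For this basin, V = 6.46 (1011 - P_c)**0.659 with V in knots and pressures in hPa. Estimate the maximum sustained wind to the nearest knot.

159 kt

ΔP = 1011 − 882 = 129 hPa.
129^0.659 ≈ 24.597.
V ≈ 6.46 × 24.597 ≈ 158.9 kt.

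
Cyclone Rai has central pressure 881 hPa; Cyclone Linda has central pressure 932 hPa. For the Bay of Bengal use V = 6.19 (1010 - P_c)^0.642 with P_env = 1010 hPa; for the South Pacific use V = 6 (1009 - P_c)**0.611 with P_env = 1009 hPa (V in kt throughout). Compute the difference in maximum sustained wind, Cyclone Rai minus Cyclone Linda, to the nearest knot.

55 kt

Cyclone Rai: ΔP = 129; V ≈ 6.19 × 129^0.642 ≈ 140.18 kt.
Cyclone Linda: ΔP = 77; V ≈ 6 × 77^0.611 ≈ 85.27 kt.
Difference ≈ 140.18 − 85.27 = 54.91 → 55 kt.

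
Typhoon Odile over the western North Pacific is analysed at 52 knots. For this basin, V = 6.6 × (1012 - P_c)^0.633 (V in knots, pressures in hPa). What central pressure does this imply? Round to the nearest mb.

ΔP = (V / 6.6)^(1/0.633) = (52/6.6)^1.580.
52/6.6 = 7.879; 7.879^1.580 ≈ 26.07 mb.
P_c = 1012 − 26.07 = 985.93 ≈ 986 mb.

986 mb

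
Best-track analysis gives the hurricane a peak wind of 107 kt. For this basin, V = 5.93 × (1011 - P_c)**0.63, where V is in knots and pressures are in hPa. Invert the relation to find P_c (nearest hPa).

912 hPa

ΔP = (V / 5.93)^(1/0.63) = (107/5.93)^1.587.
107/5.93 = 18.044; 18.044^1.587 ≈ 98.67 hPa.
P_c = 1011 − 98.67 = 912.33 ≈ 912 hPa.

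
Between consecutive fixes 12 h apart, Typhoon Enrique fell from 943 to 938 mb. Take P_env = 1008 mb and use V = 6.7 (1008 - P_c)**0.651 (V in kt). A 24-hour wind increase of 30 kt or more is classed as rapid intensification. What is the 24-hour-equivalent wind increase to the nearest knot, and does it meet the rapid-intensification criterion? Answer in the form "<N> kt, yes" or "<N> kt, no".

V₁: ΔP = 65, V ≈ 6.7 × 65^0.651 ≈ 101.46 kt.
V₂: ΔP = 70, V ≈ 6.7 × 70^0.651 ≈ 106.47 kt.
ΔV over 12 h = 5.01 kt → 24 h equivalent = 5.01 × 24/12 ≈ 10.02 kt.
10 kt < 30 kt ⇒ not rapid intensification.

10 kt, no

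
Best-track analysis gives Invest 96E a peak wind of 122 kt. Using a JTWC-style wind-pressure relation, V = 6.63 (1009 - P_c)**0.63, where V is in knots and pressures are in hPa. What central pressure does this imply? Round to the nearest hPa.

907 hPa

ΔP = (V / 6.63)^(1/0.63) = (122/6.63)^1.587.
122/6.63 = 18.401; 18.401^1.587 ≈ 101.79 hPa.
P_c = 1009 − 101.79 = 907.21 ≈ 907 hPa.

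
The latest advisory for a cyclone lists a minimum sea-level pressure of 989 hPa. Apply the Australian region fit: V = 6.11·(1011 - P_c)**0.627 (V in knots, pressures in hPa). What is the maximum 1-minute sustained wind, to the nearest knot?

42 kt

ΔP = 1011 − 989 = 22 hPa.
22^0.627 ≈ 6.945.
V ≈ 6.11 × 6.945 ≈ 42.4 kt.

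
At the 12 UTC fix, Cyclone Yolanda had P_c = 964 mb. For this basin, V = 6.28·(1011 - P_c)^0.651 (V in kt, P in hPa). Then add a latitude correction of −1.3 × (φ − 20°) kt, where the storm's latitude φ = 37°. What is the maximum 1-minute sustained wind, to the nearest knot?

ΔP = 1011 − 964 = 47 mb.
47^0.651 ≈ 12.261.
V ≈ 6.28 × 12.261 ≈ 77.0 kt.
Latitude correction: −1.3 × (37 − 20) = -22.1 kt.
Corrected V ≈ 54.9 kt → 55 kt.

55 kt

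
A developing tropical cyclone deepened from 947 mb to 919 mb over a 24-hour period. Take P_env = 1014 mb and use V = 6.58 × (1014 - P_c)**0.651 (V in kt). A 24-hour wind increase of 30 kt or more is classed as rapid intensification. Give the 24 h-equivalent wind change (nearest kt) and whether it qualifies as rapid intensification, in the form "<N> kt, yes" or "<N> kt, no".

26 kt, no

V₁: ΔP = 67, V ≈ 6.58 × 67^0.651 ≈ 101.63 kt.
V₂: ΔP = 95, V ≈ 6.58 × 95^0.651 ≈ 127.56 kt.
ΔV over 24 h = 25.93 kt → 24 h equivalent = 25.93 × 24/24 ≈ 25.93 kt.
26 kt < 30 kt ⇒ not rapid intensification.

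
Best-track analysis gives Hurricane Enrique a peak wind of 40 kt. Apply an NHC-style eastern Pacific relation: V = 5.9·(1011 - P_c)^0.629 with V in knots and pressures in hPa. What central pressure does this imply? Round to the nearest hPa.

ΔP = (V / 5.9)^(1/0.629) = (40/5.9)^1.590.
40/5.9 = 6.780; 6.780^1.590 ≈ 20.96 hPa.
P_c = 1011 − 20.96 = 990.04 ≈ 990 hPa.

990 hPa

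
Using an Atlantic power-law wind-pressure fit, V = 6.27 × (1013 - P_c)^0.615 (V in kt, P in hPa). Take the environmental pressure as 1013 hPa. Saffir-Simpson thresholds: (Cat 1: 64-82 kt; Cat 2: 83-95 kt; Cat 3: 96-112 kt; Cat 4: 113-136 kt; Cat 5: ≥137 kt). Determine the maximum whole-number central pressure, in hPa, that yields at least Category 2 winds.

Category 2 begins at V = 83 kt.
Required ΔP = (83/6.27)^(1/0.615) = 13.238^1.626 ≈ 66.69 hPa.
P_c ≤ 1013 − 66.69 = 946.31, so the highest integer P_c is 946 hPa.

946 hPa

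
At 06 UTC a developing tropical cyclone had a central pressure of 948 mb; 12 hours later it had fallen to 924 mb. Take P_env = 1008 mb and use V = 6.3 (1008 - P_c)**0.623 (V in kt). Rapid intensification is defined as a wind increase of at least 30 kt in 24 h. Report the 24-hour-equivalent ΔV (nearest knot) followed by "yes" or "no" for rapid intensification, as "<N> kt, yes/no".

38 kt, yes

V₁: ΔP = 60, V ≈ 6.3 × 60^0.623 ≈ 80.75 kt.
V₂: ΔP = 84, V ≈ 6.3 × 84^0.623 ≈ 99.58 kt.
ΔV over 12 h = 18.83 kt → 24 h equivalent = 18.83 × 24/12 ≈ 37.66 kt.
38 kt ≥ 30 kt ⇒ rapid intensification.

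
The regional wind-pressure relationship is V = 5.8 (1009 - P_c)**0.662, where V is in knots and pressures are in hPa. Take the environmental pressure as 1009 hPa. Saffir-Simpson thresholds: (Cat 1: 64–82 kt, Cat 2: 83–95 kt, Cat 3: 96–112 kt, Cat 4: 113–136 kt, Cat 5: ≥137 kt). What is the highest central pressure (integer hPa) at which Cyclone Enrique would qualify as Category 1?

Category 1 begins at V = 64 kt.
Required ΔP = (64/5.8)^(1/0.662) = 11.034^1.511 ≈ 37.60 hPa.
P_c ≤ 1009 − 37.60 = 971.40, so the highest integer P_c is 971 hPa.

971 hPa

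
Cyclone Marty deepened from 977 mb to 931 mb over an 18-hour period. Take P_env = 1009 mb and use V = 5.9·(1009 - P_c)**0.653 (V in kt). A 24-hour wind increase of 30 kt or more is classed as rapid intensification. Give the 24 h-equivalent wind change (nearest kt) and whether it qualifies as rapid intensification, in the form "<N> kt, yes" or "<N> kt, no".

V₁: ΔP = 32, V ≈ 5.9 × 32^0.653 ≈ 56.72 kt.
V₂: ΔP = 78, V ≈ 5.9 × 78^0.653 ≈ 101.48 kt.
ΔV over 18 h = 44.76 kt → 24 h equivalent = 44.76 × 24/18 ≈ 59.68 kt.
60 kt ≥ 30 kt ⇒ rapid intensification.

60 kt, yes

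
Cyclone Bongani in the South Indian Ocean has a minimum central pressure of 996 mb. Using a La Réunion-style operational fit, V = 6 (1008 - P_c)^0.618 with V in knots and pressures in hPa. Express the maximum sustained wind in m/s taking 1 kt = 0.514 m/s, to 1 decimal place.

14.3 m/s

ΔP = 1008 − 996 = 12 mb.
V ≈ 6 × 12^0.618 = 6 × 4.644 ≈ 27.867 kt.
27.867 × 0.514 ≈ 14.32 m/s → 14.3 m/s.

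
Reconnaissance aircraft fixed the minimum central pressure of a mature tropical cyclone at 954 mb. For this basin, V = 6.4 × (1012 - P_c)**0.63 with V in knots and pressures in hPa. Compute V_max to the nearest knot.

83 kt

ΔP = 1012 − 954 = 58 mb.
58^0.63 ≈ 12.911.
V ≈ 6.4 × 12.911 ≈ 82.6 kt.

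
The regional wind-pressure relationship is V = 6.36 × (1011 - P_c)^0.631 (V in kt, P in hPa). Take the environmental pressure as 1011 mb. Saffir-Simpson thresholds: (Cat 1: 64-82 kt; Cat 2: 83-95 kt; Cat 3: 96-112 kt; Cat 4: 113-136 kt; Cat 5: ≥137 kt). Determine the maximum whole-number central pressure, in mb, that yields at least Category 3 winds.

937 mb

Category 3 begins at V = 96 kt.
Required ΔP = (96/6.36)^(1/0.631) = 15.094^1.585 ≈ 73.82 mb.
P_c ≤ 1011 − 73.82 = 937.18, so the highest integer P_c is 937 mb.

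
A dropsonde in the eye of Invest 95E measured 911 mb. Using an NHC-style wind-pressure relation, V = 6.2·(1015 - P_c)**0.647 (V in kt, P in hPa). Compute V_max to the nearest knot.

125 kt

ΔP = 1015 − 911 = 104 mb.
104^0.647 ≈ 20.185.
V ≈ 6.2 × 20.185 ≈ 125.1 kt.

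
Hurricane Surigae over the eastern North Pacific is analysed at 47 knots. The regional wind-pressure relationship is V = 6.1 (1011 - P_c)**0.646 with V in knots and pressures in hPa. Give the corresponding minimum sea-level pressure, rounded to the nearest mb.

ΔP = (V / 6.1)^(1/0.646) = (47/6.1)^1.548.
47/6.1 = 7.705; 7.705^1.548 ≈ 23.59 mb.
P_c = 1011 − 23.59 = 987.41 ≈ 987 mb.

987 mb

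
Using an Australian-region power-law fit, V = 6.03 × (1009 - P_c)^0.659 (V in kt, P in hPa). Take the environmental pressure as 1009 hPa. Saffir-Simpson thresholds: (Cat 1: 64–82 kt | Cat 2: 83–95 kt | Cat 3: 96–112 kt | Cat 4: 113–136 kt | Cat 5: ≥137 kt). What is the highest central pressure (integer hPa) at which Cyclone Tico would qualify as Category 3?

942 hPa

Category 3 begins at V = 96 kt.
Required ΔP = (96/6.03)^(1/0.659) = 15.920^1.517 ≈ 66.67 hPa.
P_c ≤ 1009 − 66.67 = 942.33, so the highest integer P_c is 942 hPa.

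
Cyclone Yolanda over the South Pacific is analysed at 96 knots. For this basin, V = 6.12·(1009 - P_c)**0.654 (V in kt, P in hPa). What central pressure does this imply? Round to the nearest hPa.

942 hPa

ΔP = (V / 6.12)^(1/0.654) = (96/6.12)^1.529.
96/6.12 = 15.686; 15.686^1.529 ≈ 67.30 hPa.
P_c = 1009 − 67.30 = 941.70 ≈ 942 hPa.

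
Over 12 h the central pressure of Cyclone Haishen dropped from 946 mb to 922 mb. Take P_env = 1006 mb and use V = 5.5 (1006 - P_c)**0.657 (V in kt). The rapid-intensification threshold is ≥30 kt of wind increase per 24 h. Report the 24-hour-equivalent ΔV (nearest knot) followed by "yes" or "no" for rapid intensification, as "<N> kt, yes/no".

V₁: ΔP = 60, V ≈ 5.5 × 60^0.657 ≈ 81.02 kt.
V₂: ΔP = 84, V ≈ 5.5 × 84^0.657 ≈ 101.07 kt.
ΔV over 12 h = 20.05 kt → 24 h equivalent = 20.05 × 24/12 ≈ 40.10 kt.
40 kt ≥ 30 kt ⇒ rapid intensification.

40 kt, yes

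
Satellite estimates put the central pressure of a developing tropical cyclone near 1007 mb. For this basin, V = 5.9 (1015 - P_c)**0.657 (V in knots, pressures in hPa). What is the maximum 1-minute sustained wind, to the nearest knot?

ΔP = 1015 − 1007 = 8 mb.
8^0.657 ≈ 3.920.
V ≈ 5.9 × 3.920 ≈ 23.1 kt.

23 kt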